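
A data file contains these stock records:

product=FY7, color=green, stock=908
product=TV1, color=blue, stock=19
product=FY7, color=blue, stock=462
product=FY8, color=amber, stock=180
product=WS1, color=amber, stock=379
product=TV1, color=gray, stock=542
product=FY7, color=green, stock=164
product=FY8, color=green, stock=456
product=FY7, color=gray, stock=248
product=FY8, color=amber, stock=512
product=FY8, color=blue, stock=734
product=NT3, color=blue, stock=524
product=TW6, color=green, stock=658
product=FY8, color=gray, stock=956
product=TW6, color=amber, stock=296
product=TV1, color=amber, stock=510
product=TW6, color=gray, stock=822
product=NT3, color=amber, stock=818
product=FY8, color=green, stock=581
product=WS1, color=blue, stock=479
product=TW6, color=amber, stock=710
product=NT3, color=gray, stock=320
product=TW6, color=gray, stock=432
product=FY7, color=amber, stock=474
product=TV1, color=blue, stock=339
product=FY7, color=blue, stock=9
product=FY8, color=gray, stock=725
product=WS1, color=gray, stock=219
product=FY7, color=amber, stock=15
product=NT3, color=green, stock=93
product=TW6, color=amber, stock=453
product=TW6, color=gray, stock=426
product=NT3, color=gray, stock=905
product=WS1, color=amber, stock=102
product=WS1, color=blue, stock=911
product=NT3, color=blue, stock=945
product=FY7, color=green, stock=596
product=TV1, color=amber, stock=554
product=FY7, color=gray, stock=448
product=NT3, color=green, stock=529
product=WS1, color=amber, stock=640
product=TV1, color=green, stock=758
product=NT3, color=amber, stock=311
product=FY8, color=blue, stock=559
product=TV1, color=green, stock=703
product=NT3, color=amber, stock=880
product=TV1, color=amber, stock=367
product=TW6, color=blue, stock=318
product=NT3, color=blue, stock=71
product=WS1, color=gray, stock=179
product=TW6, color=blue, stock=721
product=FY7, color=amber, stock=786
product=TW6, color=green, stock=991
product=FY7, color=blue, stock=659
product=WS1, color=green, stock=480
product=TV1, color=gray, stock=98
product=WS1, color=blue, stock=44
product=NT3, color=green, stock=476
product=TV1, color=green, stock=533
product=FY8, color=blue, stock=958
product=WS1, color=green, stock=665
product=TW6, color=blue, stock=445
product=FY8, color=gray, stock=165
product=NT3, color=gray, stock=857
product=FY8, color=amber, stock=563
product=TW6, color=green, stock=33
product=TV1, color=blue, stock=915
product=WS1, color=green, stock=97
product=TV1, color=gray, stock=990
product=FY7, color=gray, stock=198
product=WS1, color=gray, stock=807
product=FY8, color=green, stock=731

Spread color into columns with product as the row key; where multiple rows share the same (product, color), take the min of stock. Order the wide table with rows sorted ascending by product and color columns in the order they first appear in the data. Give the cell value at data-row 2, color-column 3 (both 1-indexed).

180

With rows sorted ascending by product, row 2 is product=FY8. color columns in first-appearance order: green, blue, amber, gray; column 3 is amber.
Long rows with product=FY8, color=amber: min(180, 512, 563) = 180.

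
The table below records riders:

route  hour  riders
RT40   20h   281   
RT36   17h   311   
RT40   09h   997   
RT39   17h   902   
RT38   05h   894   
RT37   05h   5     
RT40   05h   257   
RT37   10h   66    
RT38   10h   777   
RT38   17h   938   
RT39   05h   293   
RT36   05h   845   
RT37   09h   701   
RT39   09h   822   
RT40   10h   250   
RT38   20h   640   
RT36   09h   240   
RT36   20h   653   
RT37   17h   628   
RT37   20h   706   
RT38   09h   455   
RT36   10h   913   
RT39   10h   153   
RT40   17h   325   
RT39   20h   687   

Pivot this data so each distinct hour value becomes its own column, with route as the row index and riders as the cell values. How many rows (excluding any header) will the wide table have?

5 distinct route values → 5 rows.

5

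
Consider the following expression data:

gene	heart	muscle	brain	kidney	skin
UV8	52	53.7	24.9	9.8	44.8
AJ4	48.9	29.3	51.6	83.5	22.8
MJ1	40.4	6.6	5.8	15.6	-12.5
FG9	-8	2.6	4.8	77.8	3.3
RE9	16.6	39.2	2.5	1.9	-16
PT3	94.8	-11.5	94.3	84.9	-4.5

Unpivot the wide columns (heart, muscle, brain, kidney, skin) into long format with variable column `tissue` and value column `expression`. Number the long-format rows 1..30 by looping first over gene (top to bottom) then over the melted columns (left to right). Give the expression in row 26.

30 rows total (6 × 5). Row 26: index ⌊(26-1)/5⌋ = 5 into gene → PT3; (26-1) mod 5 = 0 into the melted columns → heart.
So row 26 is (PT3, heart, 94.8); expression = 94.8.

94.8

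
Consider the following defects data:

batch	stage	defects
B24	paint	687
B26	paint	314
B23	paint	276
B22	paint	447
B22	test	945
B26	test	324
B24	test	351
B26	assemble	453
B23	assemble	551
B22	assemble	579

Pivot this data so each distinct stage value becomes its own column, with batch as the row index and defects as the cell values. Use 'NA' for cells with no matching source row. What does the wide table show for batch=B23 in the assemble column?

551

The long row with batch=B23, stage=assemble has defects=551.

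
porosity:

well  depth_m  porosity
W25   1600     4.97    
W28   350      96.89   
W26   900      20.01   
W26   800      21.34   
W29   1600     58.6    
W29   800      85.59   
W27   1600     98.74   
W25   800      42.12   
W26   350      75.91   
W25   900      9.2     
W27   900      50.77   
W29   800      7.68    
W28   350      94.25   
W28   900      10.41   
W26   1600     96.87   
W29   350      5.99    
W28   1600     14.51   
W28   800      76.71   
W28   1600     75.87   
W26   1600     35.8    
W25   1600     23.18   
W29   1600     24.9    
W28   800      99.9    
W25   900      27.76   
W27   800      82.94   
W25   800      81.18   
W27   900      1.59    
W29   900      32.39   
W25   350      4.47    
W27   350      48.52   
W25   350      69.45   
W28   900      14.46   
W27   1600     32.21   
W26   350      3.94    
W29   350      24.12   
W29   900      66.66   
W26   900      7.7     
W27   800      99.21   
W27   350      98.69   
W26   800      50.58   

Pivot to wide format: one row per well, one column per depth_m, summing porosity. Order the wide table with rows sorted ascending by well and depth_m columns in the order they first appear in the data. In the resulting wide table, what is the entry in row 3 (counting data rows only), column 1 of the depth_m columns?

130.95

With rows sorted ascending by well, row 3 is well=W27. depth_m columns in first-appearance order: 1600, 350, 900, 800; column 1 is 1600.
Long rows with well=W27, depth_m=1600: 98.74 + 32.21 = 130.95.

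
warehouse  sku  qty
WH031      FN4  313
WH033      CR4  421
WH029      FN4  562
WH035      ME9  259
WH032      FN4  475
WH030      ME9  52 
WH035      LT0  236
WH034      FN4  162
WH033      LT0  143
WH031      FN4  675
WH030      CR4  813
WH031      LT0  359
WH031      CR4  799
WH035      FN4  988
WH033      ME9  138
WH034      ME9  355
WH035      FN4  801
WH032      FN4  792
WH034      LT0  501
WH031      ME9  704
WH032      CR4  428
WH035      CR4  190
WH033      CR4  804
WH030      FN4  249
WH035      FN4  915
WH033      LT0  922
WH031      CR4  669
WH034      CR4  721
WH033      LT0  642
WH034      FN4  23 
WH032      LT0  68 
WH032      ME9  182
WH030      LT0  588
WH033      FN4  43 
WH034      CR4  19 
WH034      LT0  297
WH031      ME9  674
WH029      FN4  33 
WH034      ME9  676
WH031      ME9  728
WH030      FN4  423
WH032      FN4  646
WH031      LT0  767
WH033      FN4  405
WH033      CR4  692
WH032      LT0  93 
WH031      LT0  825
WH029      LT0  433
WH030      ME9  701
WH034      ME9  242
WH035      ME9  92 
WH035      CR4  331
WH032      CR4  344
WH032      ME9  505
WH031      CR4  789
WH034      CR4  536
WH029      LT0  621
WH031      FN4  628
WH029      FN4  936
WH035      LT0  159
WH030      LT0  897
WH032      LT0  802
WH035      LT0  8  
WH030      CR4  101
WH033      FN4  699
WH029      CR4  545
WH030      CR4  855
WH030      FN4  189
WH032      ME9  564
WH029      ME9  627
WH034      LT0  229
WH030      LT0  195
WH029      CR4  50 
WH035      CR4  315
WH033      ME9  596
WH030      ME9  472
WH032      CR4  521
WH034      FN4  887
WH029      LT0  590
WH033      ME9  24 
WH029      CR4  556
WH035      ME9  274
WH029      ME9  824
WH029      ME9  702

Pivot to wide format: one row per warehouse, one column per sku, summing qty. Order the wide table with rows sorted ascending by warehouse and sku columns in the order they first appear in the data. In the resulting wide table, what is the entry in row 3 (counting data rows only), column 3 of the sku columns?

2106

With rows sorted ascending by warehouse, row 3 is warehouse=WH031. sku columns in first-appearance order: FN4, CR4, ME9, LT0; column 3 is ME9.
Long rows with warehouse=WH031, sku=ME9: 704 + 674 + 728 = 2106.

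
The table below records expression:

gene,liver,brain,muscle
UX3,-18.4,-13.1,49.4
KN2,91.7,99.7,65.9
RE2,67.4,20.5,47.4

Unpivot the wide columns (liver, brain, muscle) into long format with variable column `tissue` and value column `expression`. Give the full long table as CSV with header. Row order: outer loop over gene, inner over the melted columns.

gene,tissue,expression
UX3,liver,-18.4
UX3,brain,-13.1
UX3,muscle,49.4
KN2,liver,91.7
KN2,brain,99.7
KN2,muscle,65.9
RE2,liver,67.4
RE2,brain,20.5
RE2,muscle,47.4

Each (gene, column) pair becomes one row: 3 × 3 = 9 rows.
For example, (UX3, liver) → expression=-18.4.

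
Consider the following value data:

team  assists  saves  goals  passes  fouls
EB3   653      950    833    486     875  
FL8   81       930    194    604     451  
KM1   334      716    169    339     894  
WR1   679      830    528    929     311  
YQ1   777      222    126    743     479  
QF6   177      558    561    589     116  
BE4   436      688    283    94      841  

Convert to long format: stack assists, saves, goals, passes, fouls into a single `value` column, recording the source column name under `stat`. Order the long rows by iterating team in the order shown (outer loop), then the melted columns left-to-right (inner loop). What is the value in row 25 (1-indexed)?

35 rows total (7 × 5). Row 25: index ⌊(25-1)/5⌋ = 4 into team → YQ1; (25-1) mod 5 = 4 into the melted columns → fouls.
So row 25 is (YQ1, fouls, 479); value = 479.

479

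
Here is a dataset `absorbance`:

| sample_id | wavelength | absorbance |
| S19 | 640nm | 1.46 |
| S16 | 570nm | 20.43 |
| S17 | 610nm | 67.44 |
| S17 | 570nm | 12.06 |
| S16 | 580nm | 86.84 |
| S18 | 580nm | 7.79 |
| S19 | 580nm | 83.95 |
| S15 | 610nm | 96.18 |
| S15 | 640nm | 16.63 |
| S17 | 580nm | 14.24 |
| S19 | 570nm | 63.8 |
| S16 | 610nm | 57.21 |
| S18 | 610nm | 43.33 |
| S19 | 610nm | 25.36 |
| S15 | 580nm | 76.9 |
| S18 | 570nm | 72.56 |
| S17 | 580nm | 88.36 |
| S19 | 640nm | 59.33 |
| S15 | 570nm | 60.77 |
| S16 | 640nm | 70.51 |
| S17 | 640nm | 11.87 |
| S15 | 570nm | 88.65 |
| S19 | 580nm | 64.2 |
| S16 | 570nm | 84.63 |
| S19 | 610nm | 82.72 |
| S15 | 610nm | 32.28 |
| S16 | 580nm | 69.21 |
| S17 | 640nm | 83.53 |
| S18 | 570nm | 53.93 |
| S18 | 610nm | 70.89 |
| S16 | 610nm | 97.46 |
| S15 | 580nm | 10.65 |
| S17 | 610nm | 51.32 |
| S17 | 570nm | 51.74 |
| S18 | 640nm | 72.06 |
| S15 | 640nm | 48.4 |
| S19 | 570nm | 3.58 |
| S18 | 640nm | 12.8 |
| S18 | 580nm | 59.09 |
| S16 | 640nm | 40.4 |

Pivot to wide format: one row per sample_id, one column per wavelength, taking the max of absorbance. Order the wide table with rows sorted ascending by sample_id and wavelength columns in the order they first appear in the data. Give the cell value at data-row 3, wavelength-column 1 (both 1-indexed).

83.53

With rows sorted ascending by sample_id, row 3 is sample_id=S17. wavelength columns in first-appearance order: 640nm, 570nm, 610nm, 580nm; column 1 is 640nm.
Long rows with sample_id=S17, wavelength=640nm: max(11.87, 83.53) = 83.53.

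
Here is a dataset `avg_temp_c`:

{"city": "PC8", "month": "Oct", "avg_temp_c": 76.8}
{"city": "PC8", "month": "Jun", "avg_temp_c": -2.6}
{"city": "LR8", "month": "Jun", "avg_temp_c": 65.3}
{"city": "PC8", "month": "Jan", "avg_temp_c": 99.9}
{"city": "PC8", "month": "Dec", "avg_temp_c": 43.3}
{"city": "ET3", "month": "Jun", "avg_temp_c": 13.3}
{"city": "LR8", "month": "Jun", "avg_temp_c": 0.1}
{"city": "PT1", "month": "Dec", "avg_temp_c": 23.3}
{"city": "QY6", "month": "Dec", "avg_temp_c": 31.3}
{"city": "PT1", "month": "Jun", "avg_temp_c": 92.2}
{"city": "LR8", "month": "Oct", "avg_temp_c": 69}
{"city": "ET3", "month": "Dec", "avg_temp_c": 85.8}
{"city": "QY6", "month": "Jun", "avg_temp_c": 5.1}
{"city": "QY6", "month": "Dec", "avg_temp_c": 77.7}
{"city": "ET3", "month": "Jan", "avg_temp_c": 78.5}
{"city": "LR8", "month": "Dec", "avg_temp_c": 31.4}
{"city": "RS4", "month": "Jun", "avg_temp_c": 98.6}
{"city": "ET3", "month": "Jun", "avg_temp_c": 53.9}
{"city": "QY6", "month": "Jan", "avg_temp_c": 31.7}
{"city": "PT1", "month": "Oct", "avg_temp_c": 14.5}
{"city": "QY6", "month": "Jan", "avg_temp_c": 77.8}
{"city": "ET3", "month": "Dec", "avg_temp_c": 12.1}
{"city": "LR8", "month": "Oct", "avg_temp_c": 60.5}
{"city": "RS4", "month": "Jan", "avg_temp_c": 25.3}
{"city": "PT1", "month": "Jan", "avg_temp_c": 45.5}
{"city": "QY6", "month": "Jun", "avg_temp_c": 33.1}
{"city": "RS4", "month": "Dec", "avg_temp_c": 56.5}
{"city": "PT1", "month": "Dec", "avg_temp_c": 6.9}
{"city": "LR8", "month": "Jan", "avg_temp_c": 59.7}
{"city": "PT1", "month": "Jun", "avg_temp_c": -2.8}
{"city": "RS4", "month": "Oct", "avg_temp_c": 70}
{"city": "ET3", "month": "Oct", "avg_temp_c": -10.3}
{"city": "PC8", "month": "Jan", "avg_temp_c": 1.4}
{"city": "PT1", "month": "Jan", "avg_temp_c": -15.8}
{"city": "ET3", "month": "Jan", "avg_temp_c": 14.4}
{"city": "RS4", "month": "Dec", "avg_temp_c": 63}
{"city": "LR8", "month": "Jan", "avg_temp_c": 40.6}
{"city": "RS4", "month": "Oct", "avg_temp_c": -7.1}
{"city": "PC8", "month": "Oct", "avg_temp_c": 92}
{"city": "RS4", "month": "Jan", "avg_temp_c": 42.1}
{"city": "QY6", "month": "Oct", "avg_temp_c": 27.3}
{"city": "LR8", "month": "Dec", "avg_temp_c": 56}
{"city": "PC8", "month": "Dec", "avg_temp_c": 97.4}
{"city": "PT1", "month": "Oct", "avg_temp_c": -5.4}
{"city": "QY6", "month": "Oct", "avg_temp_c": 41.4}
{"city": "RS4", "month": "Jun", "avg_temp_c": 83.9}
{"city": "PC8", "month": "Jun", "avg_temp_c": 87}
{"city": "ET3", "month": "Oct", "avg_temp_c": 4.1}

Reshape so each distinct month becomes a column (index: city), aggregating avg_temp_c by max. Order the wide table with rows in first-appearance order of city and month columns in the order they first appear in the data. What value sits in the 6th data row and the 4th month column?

63

With rows in first-appearance order of city, row 6 is city=RS4. month columns in first-appearance order: Oct, Jun, Jan, Dec; column 4 is Dec.
Long rows with city=RS4, month=Dec: max(56.5, 63) = 63.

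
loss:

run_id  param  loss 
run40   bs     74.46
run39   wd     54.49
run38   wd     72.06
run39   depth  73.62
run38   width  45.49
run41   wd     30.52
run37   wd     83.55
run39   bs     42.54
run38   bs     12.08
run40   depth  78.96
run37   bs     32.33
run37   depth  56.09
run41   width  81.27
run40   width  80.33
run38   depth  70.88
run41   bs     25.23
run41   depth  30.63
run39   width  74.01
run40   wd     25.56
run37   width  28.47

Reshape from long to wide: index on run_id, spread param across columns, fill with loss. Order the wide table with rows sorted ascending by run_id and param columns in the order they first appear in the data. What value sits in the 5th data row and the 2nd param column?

30.52

With rows sorted ascending by run_id, row 5 is run_id=run41. param columns in first-appearance order: bs, wd, depth, width; column 2 is wd.
Long rows with run_id=run41, param=wd: loss = 30.52.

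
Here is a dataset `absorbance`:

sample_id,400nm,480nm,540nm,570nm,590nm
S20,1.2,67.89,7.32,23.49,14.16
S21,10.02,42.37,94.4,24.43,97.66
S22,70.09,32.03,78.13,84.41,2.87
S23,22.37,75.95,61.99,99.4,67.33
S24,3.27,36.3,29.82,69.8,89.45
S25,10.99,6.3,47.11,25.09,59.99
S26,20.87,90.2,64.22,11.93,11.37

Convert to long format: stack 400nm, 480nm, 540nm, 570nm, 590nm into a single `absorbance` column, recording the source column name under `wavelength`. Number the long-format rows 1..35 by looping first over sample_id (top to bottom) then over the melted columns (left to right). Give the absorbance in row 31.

20.87

35 rows total (7 × 5). Row 31: index ⌊(31-1)/5⌋ = 6 into sample_id → S26; (31-1) mod 5 = 0 into the melted columns → 400nm.
So row 31 is (S26, 400nm, 20.87); absorbance = 20.87.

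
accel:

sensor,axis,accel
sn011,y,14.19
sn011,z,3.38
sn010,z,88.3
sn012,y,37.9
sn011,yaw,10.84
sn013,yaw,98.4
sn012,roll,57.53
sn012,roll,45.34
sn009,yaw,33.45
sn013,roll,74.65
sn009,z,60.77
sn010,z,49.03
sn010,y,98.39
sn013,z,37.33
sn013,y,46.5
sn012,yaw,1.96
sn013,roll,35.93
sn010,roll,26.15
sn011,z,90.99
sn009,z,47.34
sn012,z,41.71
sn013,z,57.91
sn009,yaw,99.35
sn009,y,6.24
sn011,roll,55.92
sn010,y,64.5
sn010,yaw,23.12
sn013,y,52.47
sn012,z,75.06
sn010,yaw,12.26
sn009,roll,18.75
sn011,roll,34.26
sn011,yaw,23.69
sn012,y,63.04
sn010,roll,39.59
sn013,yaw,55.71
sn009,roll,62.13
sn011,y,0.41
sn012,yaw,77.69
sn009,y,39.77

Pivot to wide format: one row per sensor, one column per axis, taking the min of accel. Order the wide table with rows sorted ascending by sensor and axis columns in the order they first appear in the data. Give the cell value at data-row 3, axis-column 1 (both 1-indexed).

With rows sorted ascending by sensor, row 3 is sensor=sn011. axis columns in first-appearance order: y, z, yaw, roll; column 1 is y.
Long rows with sensor=sn011, axis=y: min(14.19, 0.41) = 0.41.

0.41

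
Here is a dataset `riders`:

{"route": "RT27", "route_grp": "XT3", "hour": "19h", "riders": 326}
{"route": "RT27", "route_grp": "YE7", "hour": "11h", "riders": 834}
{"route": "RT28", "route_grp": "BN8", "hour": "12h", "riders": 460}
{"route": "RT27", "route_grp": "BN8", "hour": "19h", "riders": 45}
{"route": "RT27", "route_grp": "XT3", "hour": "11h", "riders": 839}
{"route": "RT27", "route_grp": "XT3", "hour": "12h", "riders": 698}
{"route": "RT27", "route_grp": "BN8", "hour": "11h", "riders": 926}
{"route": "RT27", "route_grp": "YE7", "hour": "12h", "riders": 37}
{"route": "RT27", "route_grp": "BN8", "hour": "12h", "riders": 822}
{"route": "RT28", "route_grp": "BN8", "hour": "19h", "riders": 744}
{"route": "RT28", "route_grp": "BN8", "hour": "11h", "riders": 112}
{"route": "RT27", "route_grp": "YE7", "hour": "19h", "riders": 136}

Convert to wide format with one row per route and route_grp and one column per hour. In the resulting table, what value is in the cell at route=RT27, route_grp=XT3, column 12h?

698

Wide layout: rows indexed by route and route_grp, columns are the 3 distinct hour values (19h, 11h, 12h).
Cell (route=RT27, route_grp=XT3, hour=12h) draws from the long row where route=RT27, route_grp=XT3 and hour=12h, which has riders=698.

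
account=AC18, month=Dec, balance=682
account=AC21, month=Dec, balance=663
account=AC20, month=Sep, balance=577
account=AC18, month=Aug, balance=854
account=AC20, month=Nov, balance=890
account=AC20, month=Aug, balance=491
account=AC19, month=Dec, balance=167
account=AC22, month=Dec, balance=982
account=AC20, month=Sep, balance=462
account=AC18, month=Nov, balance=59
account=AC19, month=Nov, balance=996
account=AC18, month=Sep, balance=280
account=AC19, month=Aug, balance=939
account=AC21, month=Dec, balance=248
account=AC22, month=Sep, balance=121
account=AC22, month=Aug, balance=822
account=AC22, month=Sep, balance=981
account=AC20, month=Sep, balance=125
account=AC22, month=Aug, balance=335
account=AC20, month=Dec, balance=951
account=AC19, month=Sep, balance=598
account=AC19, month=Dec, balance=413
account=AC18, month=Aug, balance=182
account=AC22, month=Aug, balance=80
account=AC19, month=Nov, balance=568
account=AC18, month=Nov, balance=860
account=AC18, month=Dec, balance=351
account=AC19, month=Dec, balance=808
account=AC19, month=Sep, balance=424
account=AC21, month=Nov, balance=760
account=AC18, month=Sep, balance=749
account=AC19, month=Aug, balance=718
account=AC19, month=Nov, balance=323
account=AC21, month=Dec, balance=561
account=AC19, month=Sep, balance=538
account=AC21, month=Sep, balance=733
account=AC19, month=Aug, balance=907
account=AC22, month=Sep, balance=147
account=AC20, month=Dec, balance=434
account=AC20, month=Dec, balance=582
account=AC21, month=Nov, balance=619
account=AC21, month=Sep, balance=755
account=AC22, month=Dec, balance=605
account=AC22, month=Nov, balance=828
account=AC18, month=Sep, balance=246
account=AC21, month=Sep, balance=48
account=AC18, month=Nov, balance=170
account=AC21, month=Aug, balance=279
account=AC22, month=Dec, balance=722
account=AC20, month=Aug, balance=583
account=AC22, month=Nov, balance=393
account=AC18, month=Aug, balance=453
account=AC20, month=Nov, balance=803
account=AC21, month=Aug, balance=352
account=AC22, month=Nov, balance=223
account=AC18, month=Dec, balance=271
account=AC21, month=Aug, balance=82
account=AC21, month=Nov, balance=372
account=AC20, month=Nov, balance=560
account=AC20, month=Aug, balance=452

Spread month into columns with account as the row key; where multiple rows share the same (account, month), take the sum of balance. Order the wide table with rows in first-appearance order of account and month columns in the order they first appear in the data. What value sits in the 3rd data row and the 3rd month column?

With rows in first-appearance order of account, row 3 is account=AC20. month columns in first-appearance order: Dec, Sep, Aug, Nov; column 3 is Aug.
Long rows with account=AC20, month=Aug: 491 + 583 + 452 = 1526.

1526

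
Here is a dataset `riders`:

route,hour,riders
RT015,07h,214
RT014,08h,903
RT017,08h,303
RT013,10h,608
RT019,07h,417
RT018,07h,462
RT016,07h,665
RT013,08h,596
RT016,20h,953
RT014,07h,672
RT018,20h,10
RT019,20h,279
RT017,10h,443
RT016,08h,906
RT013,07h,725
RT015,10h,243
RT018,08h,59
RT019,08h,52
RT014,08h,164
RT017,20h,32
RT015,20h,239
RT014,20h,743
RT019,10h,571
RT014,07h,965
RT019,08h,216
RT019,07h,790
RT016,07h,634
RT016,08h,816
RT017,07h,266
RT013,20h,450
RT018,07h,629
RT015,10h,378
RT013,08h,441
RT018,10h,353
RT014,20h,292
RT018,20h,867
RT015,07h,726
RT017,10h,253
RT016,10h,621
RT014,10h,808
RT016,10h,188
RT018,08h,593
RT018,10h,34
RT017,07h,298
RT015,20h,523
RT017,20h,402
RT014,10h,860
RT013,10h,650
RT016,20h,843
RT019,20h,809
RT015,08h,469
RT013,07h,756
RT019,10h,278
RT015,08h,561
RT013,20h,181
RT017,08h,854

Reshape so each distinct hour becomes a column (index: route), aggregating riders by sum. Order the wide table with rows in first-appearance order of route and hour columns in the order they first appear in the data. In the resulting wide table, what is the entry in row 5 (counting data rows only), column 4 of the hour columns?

1088

With rows in first-appearance order of route, row 5 is route=RT019. hour columns in first-appearance order: 07h, 08h, 10h, 20h; column 4 is 20h.
Long rows with route=RT019, hour=20h: 279 + 809 = 1088.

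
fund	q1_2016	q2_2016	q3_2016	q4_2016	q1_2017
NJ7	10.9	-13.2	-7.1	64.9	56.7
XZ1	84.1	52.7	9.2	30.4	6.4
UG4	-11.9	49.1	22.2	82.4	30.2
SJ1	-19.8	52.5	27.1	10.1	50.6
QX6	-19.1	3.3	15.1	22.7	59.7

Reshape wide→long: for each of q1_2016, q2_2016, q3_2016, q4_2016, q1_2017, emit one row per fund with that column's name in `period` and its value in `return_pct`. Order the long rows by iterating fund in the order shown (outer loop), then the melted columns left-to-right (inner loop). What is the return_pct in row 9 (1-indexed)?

30.4

25 rows total (5 × 5). Row 9: index ⌊(9-1)/5⌋ = 1 into fund → XZ1; (9-1) mod 5 = 3 into the melted columns → q4_2016.
So row 9 is (XZ1, q4_2016, 30.4); return_pct = 30.4.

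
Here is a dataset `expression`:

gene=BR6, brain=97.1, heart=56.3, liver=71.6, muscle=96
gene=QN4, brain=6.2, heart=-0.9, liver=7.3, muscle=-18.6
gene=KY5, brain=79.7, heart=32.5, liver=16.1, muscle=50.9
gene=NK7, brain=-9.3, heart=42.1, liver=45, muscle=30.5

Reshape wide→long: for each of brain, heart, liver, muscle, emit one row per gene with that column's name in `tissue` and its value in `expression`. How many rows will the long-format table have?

4 gene values × 4 melted columns = 16 rows.

16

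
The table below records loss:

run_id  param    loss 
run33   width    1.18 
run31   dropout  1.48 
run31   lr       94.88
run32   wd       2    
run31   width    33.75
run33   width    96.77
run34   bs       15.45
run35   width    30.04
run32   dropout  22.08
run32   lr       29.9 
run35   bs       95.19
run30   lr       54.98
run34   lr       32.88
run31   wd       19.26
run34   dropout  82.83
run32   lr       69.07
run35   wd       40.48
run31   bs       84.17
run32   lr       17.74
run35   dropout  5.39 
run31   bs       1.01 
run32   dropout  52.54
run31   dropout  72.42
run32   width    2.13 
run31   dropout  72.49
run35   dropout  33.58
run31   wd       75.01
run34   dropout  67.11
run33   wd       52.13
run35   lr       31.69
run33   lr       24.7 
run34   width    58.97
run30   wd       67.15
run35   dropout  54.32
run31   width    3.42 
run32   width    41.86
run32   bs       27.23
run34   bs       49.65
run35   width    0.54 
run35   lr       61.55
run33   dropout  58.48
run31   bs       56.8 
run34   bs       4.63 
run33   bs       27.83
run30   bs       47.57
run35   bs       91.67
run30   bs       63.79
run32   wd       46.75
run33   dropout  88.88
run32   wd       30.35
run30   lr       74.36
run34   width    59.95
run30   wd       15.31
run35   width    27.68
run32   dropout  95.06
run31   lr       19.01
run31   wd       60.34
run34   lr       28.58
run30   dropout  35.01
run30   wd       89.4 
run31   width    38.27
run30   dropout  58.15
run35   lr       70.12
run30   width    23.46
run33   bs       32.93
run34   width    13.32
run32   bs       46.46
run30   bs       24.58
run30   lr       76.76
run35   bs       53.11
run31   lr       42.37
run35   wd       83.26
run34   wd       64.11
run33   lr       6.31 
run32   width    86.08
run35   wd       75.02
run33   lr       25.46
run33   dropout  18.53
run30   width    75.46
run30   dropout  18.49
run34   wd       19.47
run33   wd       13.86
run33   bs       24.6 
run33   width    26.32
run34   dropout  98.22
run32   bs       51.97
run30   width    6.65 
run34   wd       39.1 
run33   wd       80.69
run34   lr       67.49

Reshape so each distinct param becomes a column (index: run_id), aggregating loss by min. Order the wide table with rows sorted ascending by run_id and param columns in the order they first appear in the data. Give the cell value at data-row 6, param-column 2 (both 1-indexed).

5.39

With rows sorted ascending by run_id, row 6 is run_id=run35. param columns in first-appearance order: width, dropout, lr, wd, bs; column 2 is dropout.
Long rows with run_id=run35, param=dropout: min(5.39, 33.58, 54.32) = 5.39.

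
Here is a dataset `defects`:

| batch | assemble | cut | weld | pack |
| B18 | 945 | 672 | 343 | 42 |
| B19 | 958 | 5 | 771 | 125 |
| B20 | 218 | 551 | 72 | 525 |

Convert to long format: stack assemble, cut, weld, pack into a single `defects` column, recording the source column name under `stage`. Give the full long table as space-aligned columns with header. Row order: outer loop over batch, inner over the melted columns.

Each (batch, column) pair becomes one row: 3 × 4 = 12 rows.
For example, (B18, assemble) → defects=945.

batch  stage     defects
B18    assemble  945    
B18    cut       672    
B18    weld      343    
B18    pack      42     
B19    assemble  958    
B19    cut       5      
B19    weld      771    
B19    pack      125    
B20    assemble  218    
B20    cut       551    
B20    weld      72     
B20    pack      525    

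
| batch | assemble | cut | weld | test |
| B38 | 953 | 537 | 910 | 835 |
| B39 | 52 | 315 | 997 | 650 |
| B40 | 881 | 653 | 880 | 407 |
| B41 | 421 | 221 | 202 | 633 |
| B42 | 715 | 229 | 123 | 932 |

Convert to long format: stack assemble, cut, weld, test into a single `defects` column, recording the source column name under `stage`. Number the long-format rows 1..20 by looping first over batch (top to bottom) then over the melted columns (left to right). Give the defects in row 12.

20 rows total (5 × 4). Row 12: index ⌊(12-1)/4⌋ = 2 into batch → B40; (12-1) mod 4 = 3 into the melted columns → test.
So row 12 is (B40, test, 407); defects = 407.

407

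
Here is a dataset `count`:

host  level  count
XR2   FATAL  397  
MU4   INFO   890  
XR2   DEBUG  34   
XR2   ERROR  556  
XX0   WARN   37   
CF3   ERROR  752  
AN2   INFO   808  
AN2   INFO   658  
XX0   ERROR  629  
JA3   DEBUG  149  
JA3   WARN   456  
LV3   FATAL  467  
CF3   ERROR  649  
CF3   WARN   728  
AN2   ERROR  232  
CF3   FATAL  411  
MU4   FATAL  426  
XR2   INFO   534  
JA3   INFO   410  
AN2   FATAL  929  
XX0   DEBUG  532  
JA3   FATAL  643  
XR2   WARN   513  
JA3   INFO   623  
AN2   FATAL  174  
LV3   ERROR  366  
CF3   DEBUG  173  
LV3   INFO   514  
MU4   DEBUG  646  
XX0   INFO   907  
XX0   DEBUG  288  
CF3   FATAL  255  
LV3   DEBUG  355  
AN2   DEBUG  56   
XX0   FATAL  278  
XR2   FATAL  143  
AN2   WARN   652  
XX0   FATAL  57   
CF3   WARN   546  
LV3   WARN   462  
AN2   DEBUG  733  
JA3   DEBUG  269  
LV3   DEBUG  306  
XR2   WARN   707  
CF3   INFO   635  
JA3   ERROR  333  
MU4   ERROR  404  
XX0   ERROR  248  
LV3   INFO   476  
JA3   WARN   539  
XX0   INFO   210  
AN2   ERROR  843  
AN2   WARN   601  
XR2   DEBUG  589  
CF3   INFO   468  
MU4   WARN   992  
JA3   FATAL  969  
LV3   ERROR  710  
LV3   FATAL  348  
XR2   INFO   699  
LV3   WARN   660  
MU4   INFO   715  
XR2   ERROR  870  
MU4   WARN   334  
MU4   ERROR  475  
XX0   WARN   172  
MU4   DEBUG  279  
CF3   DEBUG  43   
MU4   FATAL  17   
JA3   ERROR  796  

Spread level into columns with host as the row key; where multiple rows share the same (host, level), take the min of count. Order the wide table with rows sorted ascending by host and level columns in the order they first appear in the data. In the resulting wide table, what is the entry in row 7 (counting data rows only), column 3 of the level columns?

With rows sorted ascending by host, row 7 is host=XX0. level columns in first-appearance order: FATAL, INFO, DEBUG, ERROR, WARN; column 3 is DEBUG.
Long rows with host=XX0, level=DEBUG: min(532, 288) = 288.

288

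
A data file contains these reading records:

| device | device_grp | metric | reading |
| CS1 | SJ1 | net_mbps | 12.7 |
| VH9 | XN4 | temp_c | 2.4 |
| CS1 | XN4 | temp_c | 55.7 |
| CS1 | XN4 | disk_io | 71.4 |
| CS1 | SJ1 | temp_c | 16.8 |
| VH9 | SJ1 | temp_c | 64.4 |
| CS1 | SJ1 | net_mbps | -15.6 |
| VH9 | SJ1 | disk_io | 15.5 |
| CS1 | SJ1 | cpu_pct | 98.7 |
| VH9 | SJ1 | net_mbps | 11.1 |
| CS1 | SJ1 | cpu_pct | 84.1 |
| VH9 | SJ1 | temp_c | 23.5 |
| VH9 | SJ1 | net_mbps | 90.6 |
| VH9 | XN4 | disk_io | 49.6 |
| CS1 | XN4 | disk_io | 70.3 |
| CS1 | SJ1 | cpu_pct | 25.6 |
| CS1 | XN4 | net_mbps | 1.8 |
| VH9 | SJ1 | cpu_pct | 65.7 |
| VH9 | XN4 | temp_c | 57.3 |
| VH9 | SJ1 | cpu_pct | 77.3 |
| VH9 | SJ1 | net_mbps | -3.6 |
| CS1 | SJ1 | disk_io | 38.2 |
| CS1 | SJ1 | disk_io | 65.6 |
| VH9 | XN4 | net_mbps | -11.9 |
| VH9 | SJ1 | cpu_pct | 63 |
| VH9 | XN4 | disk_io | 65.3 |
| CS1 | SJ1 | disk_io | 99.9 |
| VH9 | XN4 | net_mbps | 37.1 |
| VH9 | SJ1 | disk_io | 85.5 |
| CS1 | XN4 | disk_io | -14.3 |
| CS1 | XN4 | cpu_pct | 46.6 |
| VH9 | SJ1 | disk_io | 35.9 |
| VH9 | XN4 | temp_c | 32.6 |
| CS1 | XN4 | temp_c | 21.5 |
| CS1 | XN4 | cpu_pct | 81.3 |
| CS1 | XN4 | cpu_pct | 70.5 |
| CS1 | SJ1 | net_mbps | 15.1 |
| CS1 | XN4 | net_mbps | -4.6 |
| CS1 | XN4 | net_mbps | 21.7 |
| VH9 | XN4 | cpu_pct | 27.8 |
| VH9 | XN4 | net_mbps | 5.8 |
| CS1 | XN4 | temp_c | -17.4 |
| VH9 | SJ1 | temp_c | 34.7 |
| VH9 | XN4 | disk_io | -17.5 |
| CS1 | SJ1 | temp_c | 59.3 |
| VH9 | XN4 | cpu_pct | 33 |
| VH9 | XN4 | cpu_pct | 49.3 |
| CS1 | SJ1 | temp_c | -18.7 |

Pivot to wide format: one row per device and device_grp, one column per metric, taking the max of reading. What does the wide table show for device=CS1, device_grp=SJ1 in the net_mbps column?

Rows with device=CS1, device_grp=SJ1 and metric=net_mbps: reading values are 12.7, -15.6, 15.1.
max(12.7, -15.6, 15.1) = 15.1.

15.1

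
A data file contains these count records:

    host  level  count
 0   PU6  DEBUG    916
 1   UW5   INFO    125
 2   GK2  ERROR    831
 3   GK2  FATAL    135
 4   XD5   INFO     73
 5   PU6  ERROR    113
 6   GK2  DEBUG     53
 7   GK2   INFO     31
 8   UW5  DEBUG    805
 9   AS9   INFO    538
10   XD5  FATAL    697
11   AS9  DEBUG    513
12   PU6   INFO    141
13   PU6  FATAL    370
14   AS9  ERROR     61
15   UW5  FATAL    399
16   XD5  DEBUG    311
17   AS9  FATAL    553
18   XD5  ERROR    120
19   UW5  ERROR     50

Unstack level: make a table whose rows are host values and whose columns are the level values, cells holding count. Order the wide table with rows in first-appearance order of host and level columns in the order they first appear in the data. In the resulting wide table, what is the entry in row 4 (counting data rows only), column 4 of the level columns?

With rows in first-appearance order of host, row 4 is host=XD5. level columns in first-appearance order: DEBUG, INFO, ERROR, FATAL; column 4 is FATAL.
Long rows with host=XD5, level=FATAL: count = 697.

697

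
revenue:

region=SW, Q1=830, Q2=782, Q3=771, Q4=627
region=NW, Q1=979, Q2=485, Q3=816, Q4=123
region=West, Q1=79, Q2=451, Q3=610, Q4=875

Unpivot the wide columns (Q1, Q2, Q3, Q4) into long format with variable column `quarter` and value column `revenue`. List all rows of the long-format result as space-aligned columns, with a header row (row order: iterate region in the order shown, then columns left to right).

region  quarter  revenue
SW      Q1       830    
SW      Q2       782    
SW      Q3       771    
SW      Q4       627    
NW      Q1       979    
NW      Q2       485    
NW      Q3       816    
NW      Q4       123    
West    Q1       79     
West    Q2       451    
West    Q3       610    
West    Q4       875    

Each (region, column) pair becomes one row: 3 × 4 = 12 rows.
For example, (SW, Q1) → revenue=830.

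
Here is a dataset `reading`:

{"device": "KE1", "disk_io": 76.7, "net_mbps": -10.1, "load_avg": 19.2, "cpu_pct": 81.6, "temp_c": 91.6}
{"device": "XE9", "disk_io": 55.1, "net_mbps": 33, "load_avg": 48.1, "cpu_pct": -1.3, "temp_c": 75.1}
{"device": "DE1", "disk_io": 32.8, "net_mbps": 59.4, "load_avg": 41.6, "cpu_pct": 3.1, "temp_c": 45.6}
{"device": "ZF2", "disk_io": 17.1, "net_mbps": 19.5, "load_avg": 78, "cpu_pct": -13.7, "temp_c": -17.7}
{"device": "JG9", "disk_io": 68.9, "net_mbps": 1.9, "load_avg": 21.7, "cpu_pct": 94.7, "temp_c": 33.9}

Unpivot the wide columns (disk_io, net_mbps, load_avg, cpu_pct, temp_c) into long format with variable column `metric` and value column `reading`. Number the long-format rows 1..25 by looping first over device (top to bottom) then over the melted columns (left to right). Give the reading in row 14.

25 rows total (5 × 5). Row 14: index ⌊(14-1)/5⌋ = 2 into device → DE1; (14-1) mod 5 = 3 into the melted columns → cpu_pct.
So row 14 is (DE1, cpu_pct, 3.1); reading = 3.1.

3.1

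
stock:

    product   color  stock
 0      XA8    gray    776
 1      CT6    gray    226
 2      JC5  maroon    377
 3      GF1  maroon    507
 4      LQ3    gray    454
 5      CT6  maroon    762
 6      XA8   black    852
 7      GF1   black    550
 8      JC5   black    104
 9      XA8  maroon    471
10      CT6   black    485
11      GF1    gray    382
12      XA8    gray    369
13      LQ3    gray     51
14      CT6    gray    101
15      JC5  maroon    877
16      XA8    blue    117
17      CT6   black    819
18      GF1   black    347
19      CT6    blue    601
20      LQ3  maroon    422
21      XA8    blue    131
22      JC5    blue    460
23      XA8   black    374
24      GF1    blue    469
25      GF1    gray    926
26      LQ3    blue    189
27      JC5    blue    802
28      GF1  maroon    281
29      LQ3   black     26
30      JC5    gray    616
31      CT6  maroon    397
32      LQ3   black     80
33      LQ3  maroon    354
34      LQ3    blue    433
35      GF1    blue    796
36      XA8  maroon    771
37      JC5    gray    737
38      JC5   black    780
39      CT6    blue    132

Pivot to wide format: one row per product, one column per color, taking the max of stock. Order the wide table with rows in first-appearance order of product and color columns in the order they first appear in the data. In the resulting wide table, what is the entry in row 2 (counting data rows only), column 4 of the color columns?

601

With rows in first-appearance order of product, row 2 is product=CT6. color columns in first-appearance order: gray, maroon, black, blue; column 4 is blue.
Long rows with product=CT6, color=blue: max(601, 132) = 601.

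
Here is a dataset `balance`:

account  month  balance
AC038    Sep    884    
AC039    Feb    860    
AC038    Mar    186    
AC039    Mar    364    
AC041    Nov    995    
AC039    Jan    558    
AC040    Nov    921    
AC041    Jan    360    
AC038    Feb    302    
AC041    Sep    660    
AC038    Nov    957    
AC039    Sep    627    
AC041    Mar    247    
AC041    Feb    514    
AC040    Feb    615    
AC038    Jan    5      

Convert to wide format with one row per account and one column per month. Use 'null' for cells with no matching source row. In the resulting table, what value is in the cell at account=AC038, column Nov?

957

The long row with account=AC038, month=Nov has balance=957.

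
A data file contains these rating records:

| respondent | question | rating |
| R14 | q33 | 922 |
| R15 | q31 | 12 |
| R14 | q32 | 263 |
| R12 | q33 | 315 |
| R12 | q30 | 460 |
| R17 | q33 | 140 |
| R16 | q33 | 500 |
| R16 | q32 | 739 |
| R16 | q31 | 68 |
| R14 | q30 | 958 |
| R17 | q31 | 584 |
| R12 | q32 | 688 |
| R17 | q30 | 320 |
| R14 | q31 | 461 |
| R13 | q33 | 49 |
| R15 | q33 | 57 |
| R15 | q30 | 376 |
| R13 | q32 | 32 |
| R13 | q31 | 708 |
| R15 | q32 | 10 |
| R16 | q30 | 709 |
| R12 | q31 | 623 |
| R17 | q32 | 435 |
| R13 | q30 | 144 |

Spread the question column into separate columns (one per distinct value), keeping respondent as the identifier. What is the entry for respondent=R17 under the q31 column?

Wide layout: rows indexed by respondent, columns are the 4 distinct question values (q33, q31, q32, q30).
Cell (respondent=R17, question=q31) draws from the long row where respondent=R17 and question=q31, which has rating=584.

584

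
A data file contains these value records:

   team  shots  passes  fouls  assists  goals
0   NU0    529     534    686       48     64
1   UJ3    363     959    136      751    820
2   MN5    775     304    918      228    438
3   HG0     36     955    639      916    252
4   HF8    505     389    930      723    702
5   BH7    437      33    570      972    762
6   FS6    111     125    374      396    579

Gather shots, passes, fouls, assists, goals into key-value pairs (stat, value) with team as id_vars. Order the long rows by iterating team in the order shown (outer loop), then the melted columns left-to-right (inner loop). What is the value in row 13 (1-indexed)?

35 rows total (7 × 5). Row 13: index ⌊(13-1)/5⌋ = 2 into team → MN5; (13-1) mod 5 = 2 into the melted columns → fouls.
So row 13 is (MN5, fouls, 918); value = 918.

918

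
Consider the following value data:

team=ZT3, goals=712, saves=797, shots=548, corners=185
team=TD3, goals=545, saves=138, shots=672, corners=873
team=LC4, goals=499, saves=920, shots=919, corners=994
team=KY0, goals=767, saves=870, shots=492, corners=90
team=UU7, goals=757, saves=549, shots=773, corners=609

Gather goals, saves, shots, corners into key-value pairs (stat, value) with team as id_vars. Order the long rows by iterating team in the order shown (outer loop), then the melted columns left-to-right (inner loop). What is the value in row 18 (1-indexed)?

20 rows total (5 × 4). Row 18: index ⌊(18-1)/4⌋ = 4 into team → UU7; (18-1) mod 4 = 1 into the melted columns → saves.
So row 18 is (UU7, saves, 549); value = 549.

549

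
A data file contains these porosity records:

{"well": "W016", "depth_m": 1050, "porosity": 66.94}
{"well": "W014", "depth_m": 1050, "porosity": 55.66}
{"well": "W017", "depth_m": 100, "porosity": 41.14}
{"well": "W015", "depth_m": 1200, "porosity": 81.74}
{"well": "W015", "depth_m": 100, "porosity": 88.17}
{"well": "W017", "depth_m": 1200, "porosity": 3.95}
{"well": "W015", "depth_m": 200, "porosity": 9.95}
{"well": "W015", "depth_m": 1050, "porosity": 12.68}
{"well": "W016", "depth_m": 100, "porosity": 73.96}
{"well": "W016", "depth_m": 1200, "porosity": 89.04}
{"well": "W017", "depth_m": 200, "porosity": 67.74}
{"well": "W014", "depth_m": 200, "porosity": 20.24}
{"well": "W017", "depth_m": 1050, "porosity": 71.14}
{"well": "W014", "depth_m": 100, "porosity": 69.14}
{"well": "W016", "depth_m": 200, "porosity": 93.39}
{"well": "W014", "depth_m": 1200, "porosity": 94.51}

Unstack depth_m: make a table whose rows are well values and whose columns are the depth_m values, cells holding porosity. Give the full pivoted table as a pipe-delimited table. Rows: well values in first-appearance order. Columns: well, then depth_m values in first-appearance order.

| well | 1050 | 100 | 1200 | 200 |
| W016 | 66.94 | 73.96 | 89.04 | 93.39 |
| W014 | 55.66 | 69.14 | 94.51 | 20.24 |
| W017 | 71.14 | 41.14 | 3.95 | 67.74 |
| W015 | 12.68 | 88.17 | 81.74 | 9.95 |

Columns: well plus the 4 distinct depth_m values (1050, 100, 1200, 200).
For example, row W016 column 1050 takes porosity=66.94 from the long row (W016, 1050).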